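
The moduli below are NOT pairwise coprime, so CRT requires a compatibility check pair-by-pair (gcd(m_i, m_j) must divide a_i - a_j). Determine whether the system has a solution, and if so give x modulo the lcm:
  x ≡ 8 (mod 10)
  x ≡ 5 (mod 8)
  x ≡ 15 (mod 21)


Moduli 10, 8, 21 are not pairwise coprime, so CRT works modulo lcm(m_i) when all pairwise compatibility conditions hold.
Pairwise compatibility: gcd(m_i, m_j) must divide a_i - a_j for every pair.
Merge one congruence at a time:
  Start: x ≡ 8 (mod 10).
  Combine with x ≡ 5 (mod 8): gcd(10, 8) = 2, and 5 - 8 = -3 is NOT divisible by 2.
    ⇒ system is inconsistent (no integer solution).

No solution (the system is inconsistent).


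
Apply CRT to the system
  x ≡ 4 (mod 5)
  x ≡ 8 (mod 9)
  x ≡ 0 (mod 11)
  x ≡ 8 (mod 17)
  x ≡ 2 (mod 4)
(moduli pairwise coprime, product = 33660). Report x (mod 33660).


Product of moduli M = 5 · 9 · 11 · 17 · 4 = 33660.
Merge one congruence at a time:
  Start: x ≡ 4 (mod 5).
  Combine with x ≡ 8 (mod 9); new modulus lcm = 45.
    Write x = 4 + 5·t and substitute into x ≡ 8 (mod 9): 5·t ≡ 8 − 4 = 4 (mod 9).
    The inverse of 5 mod 9 is 2 (since 5·2 = 10 = 1·9 + 1), so t ≡ 2·4 = 8 ≡ 8 (mod 9).
    Then x = 4 + 5·8 = 44, valid modulo lcm(5, 9) = 45: x ≡ 44 (mod 45).
  Combine with x ≡ 0 (mod 11); new modulus lcm = 495.
    Write x = 44 + 45·t and substitute into x ≡ 0 (mod 11): 45·t ≡ 0 − 44 = -44 (mod 11).
    Reduce coefficients mod 11: 1·t ≡ 0 (mod 11).
    So t ≡ 0 (mod 11).
    Then x = 44 + 45·0 = 44, valid modulo lcm(45, 11) = 495: x ≡ 44 (mod 495).
  Combine with x ≡ 8 (mod 17); new modulus lcm = 8415.
    Write x = 44 + 495·t and substitute into x ≡ 8 (mod 17): 495·t ≡ 8 − 44 = -36 (mod 17).
    Reduce coefficients mod 17: 2·t ≡ 15 (mod 17).
    The inverse of 2 mod 17 is 9 (since 2·9 = 18 = 1·17 + 1), so t ≡ 9·15 = 135 ≡ 16 (mod 17).
    Then x = 44 + 495·16 = 7964, valid modulo lcm(495, 17) = 8415: x ≡ 7964 (mod 8415).
  Combine with x ≡ 2 (mod 4); new modulus lcm = 33660.
    Write x = 7964 + 8415·t and substitute into x ≡ 2 (mod 4): 8415·t ≡ 2 − 7964 = -7962 (mod 4).
    Reduce coefficients mod 4: 3·t ≡ 2 (mod 4).
    The inverse of 3 mod 4 is 3 (since 3·3 = 9 = 2·4 + 1), so t ≡ 3·2 = 6 ≡ 2 (mod 4).
    Then x = 7964 + 8415·2 = 24794, valid modulo lcm(8415, 4) = 33660: x ≡ 24794 (mod 33660).
Verify against each original: 24794 mod 5 = 4, 24794 mod 9 = 8, 24794 mod 11 = 0, 24794 mod 17 = 8, 24794 mod 4 = 2.

x ≡ 24794 (mod 33660).


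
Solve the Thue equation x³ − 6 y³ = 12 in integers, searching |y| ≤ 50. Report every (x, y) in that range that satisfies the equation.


The equation is x³ - 6y³ = 12. For fixed y, x³ = 6·y³ + 12, so a solution requires the RHS to be a perfect cube.
Strategy: iterate y from -50 to 50, compute RHS = 6·y³ + 12, and check whether it is a (positive or negative) perfect cube.
Check small values of y:
  y = 0: RHS = 12 is not a perfect cube.
  y = 1: RHS = 18 is not a perfect cube.
  y = -1: RHS = 6 is not a perfect cube.
  y = 2: RHS = 60 is not a perfect cube.
  y = -2: RHS = -36 is not a perfect cube.
  y = 3: RHS = 174 is not a perfect cube.
  y = -3: RHS = -150 is not a perfect cube.
Continuing the search up to |y| = 50 finds no solutions either.
No (x, y) in the scanned range satisfies the equation.

No integer solutions with |y| ≤ 50.


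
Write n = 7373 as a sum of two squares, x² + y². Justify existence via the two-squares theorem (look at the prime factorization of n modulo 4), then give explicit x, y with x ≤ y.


Step 1: Factor n = 7373 = 73 · 101.
Step 2: Check the mod-4 condition on each prime factor: 73 ≡ 1 (mod 4), exponent 1; 101 ≡ 1 (mod 4), exponent 1.
All primes ≡ 3 (mod 4) appear to even exponent (or don't appear), so by the two-squares theorem n IS expressible as a sum of two squares.
Step 3: Build a representation. Here n = 73 · 101 is a product of primes ≡ 1 (mod 4). Each prime p ≡ 1 (mod 4) is itself a sum of two squares; find a² by testing p − a² for a perfect square:
  73: 73 − 1² = 72, 73 − 2² = 69, 73 − 3² = 64 = 8² ⇒ 73 = 3² + 8².
  101: 101 − 1² = 100 = 10² ⇒ 101 = 1² + 10².
  Combine using the Brahmagupta–Fibonacci identity (a² + b²)(c² + d²) = (ac − bd)² + (ad + bc)² = (ac + bd)² + (ad − bc)²:
  73 · 101 = 7373: from (3² + 8²)(1² + 10²), take (3·1 − 8·10, 3·10 + 8·1) = (3 − 80, 30 + 8) = (-77, 38); dropping signs (only squares matter) gives (77, 38); check 77² + 38² = 5929 + 1444 = 7373 ✓.
Step 4: Order so x ≤ y and verify: 38² + 77² = 1444 + 5929 = 7373 = n. ✓

n = 7373 = 38² + 77² (one valid representation with x ≤ y).


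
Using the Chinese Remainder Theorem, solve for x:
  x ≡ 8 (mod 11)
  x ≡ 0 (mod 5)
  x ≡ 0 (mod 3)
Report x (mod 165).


Moduli 11, 5, 3 are pairwise coprime; by CRT there is a unique solution modulo M = 11 · 5 · 3 = 165.
Solve pairwise, accumulating the modulus:
  Start with x ≡ 8 (mod 11).
  Combine with x ≡ 0 (mod 5): since gcd(11, 5) = 1, we get a unique residue mod 55.
    Write x = 8 + 11·t and substitute into x ≡ 0 (mod 5): 11·t ≡ 0 − 8 = -8 (mod 5).
    Reduce coefficients mod 5: 1·t ≡ 2 (mod 5).
    So t ≡ 2 (mod 5).
    Then x = 8 + 11·2 = 30, valid modulo lcm(11, 5) = 55: x ≡ 30 (mod 55).
  Combine with x ≡ 0 (mod 3): since gcd(55, 3) = 1, we get a unique residue mod 165.
    Write x = 30 + 55·t and substitute into x ≡ 0 (mod 3): 55·t ≡ 0 − 30 = -30 (mod 3).
    Reduce coefficients mod 3: 1·t ≡ 0 (mod 3).
    So t ≡ 0 (mod 3).
    Then x = 30 + 55·0 = 30, valid modulo lcm(55, 3) = 165: x ≡ 30 (mod 165).
Verify: 30 mod 11 = 8 ✓, 30 mod 5 = 0 ✓, 30 mod 3 = 0 ✓.

x ≡ 30 (mod 165).


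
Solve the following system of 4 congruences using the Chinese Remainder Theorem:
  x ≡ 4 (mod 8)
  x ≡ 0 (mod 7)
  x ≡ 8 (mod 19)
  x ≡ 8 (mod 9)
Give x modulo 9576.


Product of moduli M = 8 · 7 · 19 · 9 = 9576.
Merge one congruence at a time:
  Start: x ≡ 4 (mod 8).
  Combine with x ≡ 0 (mod 7); new modulus lcm = 56.
    Write x = 4 + 8·t and substitute into x ≡ 0 (mod 7): 8·t ≡ 0 − 4 = -4 (mod 7).
    Reduce coefficients mod 7: 1·t ≡ 3 (mod 7).
    So t ≡ 3 (mod 7).
    Then x = 4 + 8·3 = 28, valid modulo lcm(8, 7) = 56: x ≡ 28 (mod 56).
  Combine with x ≡ 8 (mod 19); new modulus lcm = 1064.
    Write x = 28 + 56·t and substitute into x ≡ 8 (mod 19): 56·t ≡ 8 − 28 = -20 (mod 19).
    Reduce coefficients mod 19: 18·t ≡ 18 (mod 19).
    The inverse of 18 mod 19 is 18 (since 18·18 = 324 = 17·19 + 1), so t ≡ 18·18 = 324 ≡ 1 (mod 19).
    Then x = 28 + 56·1 = 84, valid modulo lcm(56, 19) = 1064: x ≡ 84 (mod 1064).
  Combine with x ≡ 8 (mod 9); new modulus lcm = 9576.
    Write x = 84 + 1064·t and substitute into x ≡ 8 (mod 9): 1064·t ≡ 8 − 84 = -76 (mod 9).
    Reduce coefficients mod 9: 2·t ≡ 5 (mod 9).
    The inverse of 2 mod 9 is 5 (since 2·5 = 10 = 1·9 + 1), so t ≡ 5·5 = 25 ≡ 7 (mod 9).
    Then x = 84 + 1064·7 = 7532, valid modulo lcm(1064, 9) = 9576: x ≡ 7532 (mod 9576).
Verify against each original: 7532 mod 8 = 4, 7532 mod 7 = 0, 7532 mod 19 = 8, 7532 mod 9 = 8.

x ≡ 7532 (mod 9576).


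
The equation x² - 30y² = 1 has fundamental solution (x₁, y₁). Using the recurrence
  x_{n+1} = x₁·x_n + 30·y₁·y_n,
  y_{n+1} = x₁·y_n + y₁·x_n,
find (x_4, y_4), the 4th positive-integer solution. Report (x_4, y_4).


Step 1: Find the fundamental solution (x₁, y₁) of x² - 30y² = 1.
  Expand √30 as a continued fraction. a₀ = ⌊√30⌋ = 5; iterate m_{k+1} = d_k·a_k − m_k, d_{k+1} = (30 − m_{k+1}²)/d_k, a_{k+1} = ⌊(a₀ + m_{k+1})/d_{k+1}⌋ (starting m₀ = 0, d₀ = 1), with convergents p_k = a_k·p_{k-1} + p_{k-2}, q_k = a_k·q_{k-1} + q_{k-2} (p₋₁ = 1, q₋₁ = 0):
  k = 0: a₀ = 5; p₀/q₀ = 5/1; p₀² − 30·q₀² = 25 − 30 = -5.
  k = 1: m = 5, d = 5, a = ⌊(5 + 5)/5⌋ = 2; p/q = (2·5 + 1)/(2·1 + 0) = 11/2; p² − 30·q² = 121 − 120 = 1.
  The first convergent with p² − 30·q² = 1 gives the fundamental solution (x₁, y₁) = (11, 2).
Step 2: Apply the recurrence (x_{n+1}, y_{n+1}) = (x₁x_n + 30y₁y_n, x₁y_n + y₁x_n) repeatedly.
  From (x_1, y_1) = (11, 2): x_2 = 11·11 + 30·2·2 = 241; y_2 = 11·2 + 2·11 = 44.
  From (x_2, y_2) = (241, 44): x_3 = 11·241 + 30·2·44 = 5291; y_3 = 11·44 + 2·241 = 966.
  From (x_3, y_3) = (5291, 966): x_4 = 11·5291 + 30·2·966 = 116161; y_4 = 11·966 + 2·5291 = 21208.
Step 3: Verify x_4² - 30·y_4² = 13493377921 - 13493377920 = 1 (should be 1). ✓

(x_1, y_1) = (11, 2); (x_4, y_4) = (116161, 21208).


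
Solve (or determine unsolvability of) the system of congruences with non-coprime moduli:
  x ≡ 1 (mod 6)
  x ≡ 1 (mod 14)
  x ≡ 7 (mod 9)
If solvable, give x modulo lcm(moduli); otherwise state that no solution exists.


Moduli 6, 14, 9 are not pairwise coprime, so CRT works modulo lcm(m_i) when all pairwise compatibility conditions hold.
Pairwise compatibility: gcd(m_i, m_j) must divide a_i - a_j for every pair.
Merge one congruence at a time:
  Start: x ≡ 1 (mod 6).
  Combine with x ≡ 1 (mod 14): gcd(6, 14) = 2; 1 - 1 = 0, which IS divisible by 2, so compatible.
    Write x = 1 + 6·t and substitute into x ≡ 1 (mod 14): 6·t ≡ 1 − 1 = 0 (mod 14).
    Divide the congruence (and modulus) by g = 2: 3·t ≡ 0 (mod 7).
    The inverse of 3 mod 7 is 5 (since 3·5 = 15 = 2·7 + 1), so t ≡ 5·0 = 0 ≡ 0 (mod 7).
    Then x = 1 + 6·0 = 1, valid modulo lcm(6, 14) = 42: x ≡ 1 (mod 42).
  Combine with x ≡ 7 (mod 9): gcd(42, 9) = 3; 7 - 1 = 6, which IS divisible by 3, so compatible.
    Write x = 1 + 42·t and substitute into x ≡ 7 (mod 9): 42·t ≡ 7 − 1 = 6 (mod 9).
    Divide the congruence (and modulus) by g = 3: 14·t ≡ 2 (mod 3).
    Reduce coefficients mod 3: 2·t ≡ 2 (mod 3).
    The inverse of 2 mod 3 is 2 (since 2·2 = 4 = 1·3 + 1), so t ≡ 2·2 = 4 ≡ 1 (mod 3).
    Then x = 1 + 42·1 = 43, valid modulo lcm(42, 9) = 126: x ≡ 43 (mod 126).
Verify: 43 mod 6 = 1, 43 mod 14 = 1, 43 mod 9 = 7.

x ≡ 43 (mod 126).


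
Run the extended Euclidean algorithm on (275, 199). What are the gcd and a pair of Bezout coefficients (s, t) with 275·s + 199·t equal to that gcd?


Euclidean algorithm on (275, 199) — divide until remainder is 0:
  275 = 1 · 199 + 76
  199 = 2 · 76 + 47
  76 = 1 · 47 + 29
  47 = 1 · 29 + 18
  29 = 1 · 18 + 11
  18 = 1 · 11 + 7
  11 = 1 · 7 + 4
  7 = 1 · 4 + 3
  4 = 1 · 3 + 1
  3 = 3 · 1 + 0
gcd(275, 199) = 1.
Track Bezout coefficients alongside the remainders: start with r₀ = 275 = a·1 + b·0 (s = 1, t = 0) and r₁ = 199 = a·0 + b·1 (s = 0, t = 1); each new remainder r_{k+1} = r_{k-1} − q_k·r_k inherits s_{k+1} = s_{k-1} − q_k·s_k, t_{k+1} = t_{k-1} − q_k·t_k, so r_k = a·s_k + b·t_k at every step:
  q = 1: r = 76, s = 1 − 1·0 = 1, t = 0 − 1·1 = -1  (check: 275·1 + 199·(-1) = 76)
  q = 2: r = 47, s = 0 − 2·1 = -2, t = 1 − 2·(-1) = 3  (check: 275·(-2) + 199·3 = 47)
  q = 1: r = 29, s = 1 − 1·(-2) = 3, t = -1 − 1·3 = -4  (check: 275·3 + 199·(-4) = 29)
  q = 1: r = 18, s = -2 − 1·3 = -5, t = 3 − 1·(-4) = 7  (check: 275·(-5) + 199·7 = 18)
  q = 1: r = 11, s = 3 − 1·(-5) = 8, t = -4 − 1·7 = -11  (check: 275·8 + 199·(-11) = 11)
  q = 1: r = 7, s = -5 − 1·8 = -13, t = 7 − 1·(-11) = 18  (check: 275·(-13) + 199·18 = 7)
  q = 1: r = 4, s = 8 − 1·(-13) = 21, t = -11 − 1·18 = -29  (check: 275·21 + 199·(-29) = 4)
  q = 1: r = 3, s = -13 − 1·21 = -34, t = 18 − 1·(-29) = 47  (check: 275·(-34) + 199·47 = 3)
  q = 1: r = 1, s = 21 − 1·(-34) = 55, t = -29 − 1·47 = -76  (check: 275·55 + 199·(-76) = 1)
The row with r = 1 (the gcd) gives the Bezout coefficients s = 55, t = -76.
Result: 275 · (55) + 199 · (-76) = 1.

gcd(275, 199) = 1; s = 55, t = -76 (check: 275·55 + 199·(-76) = 1).


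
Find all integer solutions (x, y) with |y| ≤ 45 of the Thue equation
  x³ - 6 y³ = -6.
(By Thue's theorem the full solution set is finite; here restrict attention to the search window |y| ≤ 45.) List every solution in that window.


The equation is x³ - 6y³ = -6. For fixed y, x³ = 6·y³ − 6, so a solution requires the RHS to be a perfect cube.
Strategy: iterate y from -45 to 45, compute RHS = 6·y³ − 6, and check whether it is a (positive or negative) perfect cube.
Check small values of y:
  y = 0: RHS = -6 is not a perfect cube.
  y = 1: RHS = 0 = (0)³ ⇒ x = 0 works.
  y = -1: RHS = -12 is not a perfect cube.
  y = 2: RHS = 42 is not a perfect cube.
  y = -2: RHS = -54 is not a perfect cube.
  y = 3: RHS = 156 is not a perfect cube.
  y = -3: RHS = -168 is not a perfect cube.
Continuing the search up to |y| = 45 finds no further solutions beyond those listed.
Collected solutions: (0, 1).

Solutions (with |y| ≤ 45): (0, 1).


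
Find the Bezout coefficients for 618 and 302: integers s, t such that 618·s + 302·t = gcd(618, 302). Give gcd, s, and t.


Euclidean algorithm on (618, 302) — divide until remainder is 0:
  618 = 2 · 302 + 14
  302 = 21 · 14 + 8
  14 = 1 · 8 + 6
  8 = 1 · 6 + 2
  6 = 3 · 2 + 0
gcd(618, 302) = 2.
Track Bezout coefficients alongside the remainders: start with r₀ = 618 = a·1 + b·0 (s = 1, t = 0) and r₁ = 302 = a·0 + b·1 (s = 0, t = 1); each new remainder r_{k+1} = r_{k-1} − q_k·r_k inherits s_{k+1} = s_{k-1} − q_k·s_k, t_{k+1} = t_{k-1} − q_k·t_k, so r_k = a·s_k + b·t_k at every step:
  q = 2: r = 14, s = 1 − 2·0 = 1, t = 0 − 2·1 = -2  (check: 618·1 + 302·(-2) = 14)
  q = 21: r = 8, s = 0 − 21·1 = -21, t = 1 − 21·(-2) = 43  (check: 618·(-21) + 302·43 = 8)
  q = 1: r = 6, s = 1 − 1·(-21) = 22, t = -2 − 1·43 = -45  (check: 618·22 + 302·(-45) = 6)
  q = 1: r = 2, s = -21 − 1·22 = -43, t = 43 − 1·(-45) = 88  (check: 618·(-43) + 302·88 = 2)
The row with r = 2 (the gcd) gives the Bezout coefficients s = -43, t = 88.
Result: 618 · (-43) + 302 · (88) = 2.

gcd(618, 302) = 2; s = -43, t = 88 (check: 618·(-43) + 302·88 = 2).


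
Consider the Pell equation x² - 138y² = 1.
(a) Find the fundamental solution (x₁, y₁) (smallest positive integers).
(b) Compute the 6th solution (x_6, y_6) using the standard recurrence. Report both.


Step 1: Find the fundamental solution (x₁, y₁) of x² - 138y² = 1.
  Expand √138 as a continued fraction. a₀ = ⌊√138⌋ = 11; iterate m_{k+1} = d_k·a_k − m_k, d_{k+1} = (138 − m_{k+1}²)/d_k, a_{k+1} = ⌊(a₀ + m_{k+1})/d_{k+1}⌋ (starting m₀ = 0, d₀ = 1), with convergents p_k = a_k·p_{k-1} + p_{k-2}, q_k = a_k·q_{k-1} + q_{k-2} (p₋₁ = 1, q₋₁ = 0):
  k = 0: a₀ = 11; p₀/q₀ = 11/1; p₀² − 138·q₀² = 121 − 138 = -17.
  k = 1: m = 11, d = 17, a = ⌊(11 + 11)/17⌋ = 1; p/q = (1·11 + 1)/(1·1 + 0) = 12/1; p² − 138·q² = 144 − 138 = 6.
  k = 2: m = 6, d = 6, a = ⌊(11 + 6)/6⌋ = 2; p/q = (2·12 + 11)/(2·1 + 1) = 35/3; p² − 138·q² = 1225 − 1242 = -17.
  k = 3: m = 6, d = 17, a = ⌊(11 + 6)/17⌋ = 1; p/q = (1·35 + 12)/(1·3 + 1) = 47/4; p² − 138·q² = 2209 − 2208 = 1.
  The first convergent with p² − 138·q² = 1 gives the fundamental solution (x₁, y₁) = (47, 4).
Step 2: Apply the recurrence (x_{n+1}, y_{n+1}) = (x₁x_n + 138y₁y_n, x₁y_n + y₁x_n) repeatedly.
  From (x_1, y_1) = (47, 4): x_2 = 47·47 + 138·4·4 = 4417; y_2 = 47·4 + 4·47 = 376.
  From (x_2, y_2) = (4417, 376): x_3 = 47·4417 + 138·4·376 = 415151; y_3 = 47·376 + 4·4417 = 35340.
  From (x_3, y_3) = (415151, 35340): x_4 = 47·415151 + 138·4·35340 = 39019777; y_4 = 47·35340 + 4·415151 = 3321584.
  From (x_4, y_4) = (39019777, 3321584): x_5 = 47·39019777 + 138·4·3321584 = 3667443887; y_5 = 47·3321584 + 4·39019777 = 312193556.
  From (x_5, y_5) = (3667443887, 312193556): x_6 = 47·3667443887 + 138·4·312193556 = 344700705601; y_6 = 47·312193556 + 4·3667443887 = 29342872680.
Step 3: Verify x_6² - 138·y_6² = 118818576441827272771201 - 118818576441827272771200 = 1 (should be 1). ✓

(x_1, y_1) = (47, 4); (x_6, y_6) = (344700705601, 29342872680).


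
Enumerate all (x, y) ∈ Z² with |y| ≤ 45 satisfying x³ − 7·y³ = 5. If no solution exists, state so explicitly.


The equation is x³ - 7y³ = 5. For fixed y, x³ = 7·y³ + 5, so a solution requires the RHS to be a perfect cube.
Strategy: iterate y from -45 to 45, compute RHS = 7·y³ + 5, and check whether it is a (positive or negative) perfect cube.
Check small values of y:
  y = 0: RHS = 5 is not a perfect cube.
  y = 1: RHS = 12 is not a perfect cube.
  y = -1: RHS = -2 is not a perfect cube.
  y = 2: RHS = 61 is not a perfect cube.
  y = -2: RHS = -51 is not a perfect cube.
  y = 3: RHS = 194 is not a perfect cube.
  y = -3: RHS = -184 is not a perfect cube.
Continuing the search up to |y| = 45 finds no solutions either.
No (x, y) in the scanned range satisfies the equation.

No integer solutions with |y| ≤ 45.


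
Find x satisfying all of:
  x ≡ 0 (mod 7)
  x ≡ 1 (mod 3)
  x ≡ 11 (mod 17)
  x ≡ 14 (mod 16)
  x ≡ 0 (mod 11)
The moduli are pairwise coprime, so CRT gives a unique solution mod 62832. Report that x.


Product of moduli M = 7 · 3 · 17 · 16 · 11 = 62832.
Merge one congruence at a time:
  Start: x ≡ 0 (mod 7).
  Combine with x ≡ 1 (mod 3); new modulus lcm = 21.
    Write x = 0 + 7·t and substitute into x ≡ 1 (mod 3): 7·t ≡ 1 − 0 = 1 (mod 3).
    Reduce coefficients mod 3: 1·t ≡ 1 (mod 3).
    So t ≡ 1 (mod 3).
    Then x = 0 + 7·1 = 7, valid modulo lcm(7, 3) = 21: x ≡ 7 (mod 21).
  Combine with x ≡ 11 (mod 17); new modulus lcm = 357.
    Write x = 7 + 21·t and substitute into x ≡ 11 (mod 17): 21·t ≡ 11 − 7 = 4 (mod 17).
    Reduce coefficients mod 17: 4·t ≡ 4 (mod 17).
    The inverse of 4 mod 17 is 13 (since 4·13 = 52 = 3·17 + 1), so t ≡ 13·4 = 52 ≡ 1 (mod 17).
    Then x = 7 + 21·1 = 28, valid modulo lcm(21, 17) = 357: x ≡ 28 (mod 357).
  Combine with x ≡ 14 (mod 16); new modulus lcm = 5712.
    Write x = 28 + 357·t and substitute into x ≡ 14 (mod 16): 357·t ≡ 14 − 28 = -14 (mod 16).
    Reduce coefficients mod 16: 5·t ≡ 2 (mod 16).
    The inverse of 5 mod 16 is 13 (since 5·13 = 65 = 4·16 + 1), so t ≡ 13·2 = 26 ≡ 10 (mod 16).
    Then x = 28 + 357·10 = 3598, valid modulo lcm(357, 16) = 5712: x ≡ 3598 (mod 5712).
  Combine with x ≡ 0 (mod 11); new modulus lcm = 62832.
    Write x = 3598 + 5712·t and substitute into x ≡ 0 (mod 11): 5712·t ≡ 0 − 3598 = -3598 (mod 11).
    Reduce coefficients mod 11: 3·t ≡ 10 (mod 11).
    The inverse of 3 mod 11 is 4 (since 3·4 = 12 = 1·11 + 1), so t ≡ 4·10 = 40 ≡ 7 (mod 11).
    Then x = 3598 + 5712·7 = 43582, valid modulo lcm(5712, 11) = 62832: x ≡ 43582 (mod 62832).
Verify against each original: 43582 mod 7 = 0, 43582 mod 3 = 1, 43582 mod 17 = 11, 43582 mod 16 = 14, 43582 mod 11 = 0.

x ≡ 43582 (mod 62832).


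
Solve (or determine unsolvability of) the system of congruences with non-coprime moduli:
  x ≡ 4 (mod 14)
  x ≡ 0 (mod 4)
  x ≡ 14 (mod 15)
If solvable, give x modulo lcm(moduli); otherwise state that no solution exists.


Moduli 14, 4, 15 are not pairwise coprime, so CRT works modulo lcm(m_i) when all pairwise compatibility conditions hold.
Pairwise compatibility: gcd(m_i, m_j) must divide a_i - a_j for every pair.
Merge one congruence at a time:
  Start: x ≡ 4 (mod 14).
  Combine with x ≡ 0 (mod 4): gcd(14, 4) = 2; 0 - 4 = -4, which IS divisible by 2, so compatible.
    Write x = 4 + 14·t and substitute into x ≡ 0 (mod 4): 14·t ≡ 0 − 4 = -4 (mod 4).
    Divide the congruence (and modulus) by g = 2: 7·t ≡ -2 (mod 2).
    Reduce coefficients mod 2: 1·t ≡ 0 (mod 2).
    So t ≡ 0 (mod 2).
    Then x = 4 + 14·0 = 4, valid modulo lcm(14, 4) = 28: x ≡ 4 (mod 28).
  Combine with x ≡ 14 (mod 15): gcd(28, 15) = 1; 14 - 4 = 10, which IS divisible by 1, so compatible.
    Write x = 4 + 28·t and substitute into x ≡ 14 (mod 15): 28·t ≡ 14 − 4 = 10 (mod 15).
    Reduce coefficients mod 15: 13·t ≡ 10 (mod 15).
    The inverse of 13 mod 15 is 7 (since 13·7 = 91 = 6·15 + 1), so t ≡ 7·10 = 70 ≡ 10 (mod 15).
    Then x = 4 + 28·10 = 284, valid modulo lcm(28, 15) = 420: x ≡ 284 (mod 420).
Verify: 284 mod 14 = 4, 284 mod 4 = 0, 284 mod 15 = 14.

x ≡ 284 (mod 420).


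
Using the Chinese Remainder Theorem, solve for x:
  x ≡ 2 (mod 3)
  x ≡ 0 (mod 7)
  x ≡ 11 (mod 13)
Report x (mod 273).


Moduli 3, 7, 13 are pairwise coprime; by CRT there is a unique solution modulo M = 3 · 7 · 13 = 273.
Solve pairwise, accumulating the modulus:
  Start with x ≡ 2 (mod 3).
  Combine with x ≡ 0 (mod 7): since gcd(3, 7) = 1, we get a unique residue mod 21.
    Write x = 2 + 3·t and substitute into x ≡ 0 (mod 7): 3·t ≡ 0 − 2 = -2 (mod 7).
    Reduce coefficients mod 7: 3·t ≡ 5 (mod 7).
    The inverse of 3 mod 7 is 5 (since 3·5 = 15 = 2·7 + 1), so t ≡ 5·5 = 25 ≡ 4 (mod 7).
    Then x = 2 + 3·4 = 14, valid modulo lcm(3, 7) = 21: x ≡ 14 (mod 21).
  Combine with x ≡ 11 (mod 13): since gcd(21, 13) = 1, we get a unique residue mod 273.
    Write x = 14 + 21·t and substitute into x ≡ 11 (mod 13): 21·t ≡ 11 − 14 = -3 (mod 13).
    Reduce coefficients mod 13: 8·t ≡ 10 (mod 13).
    The inverse of 8 mod 13 is 5 (since 8·5 = 40 = 3·13 + 1), so t ≡ 5·10 = 50 ≡ 11 (mod 13).
    Then x = 14 + 21·11 = 245, valid modulo lcm(21, 13) = 273: x ≡ 245 (mod 273).
Verify: 245 mod 3 = 2 ✓, 245 mod 7 = 0 ✓, 245 mod 13 = 11 ✓.

x ≡ 245 (mod 273).


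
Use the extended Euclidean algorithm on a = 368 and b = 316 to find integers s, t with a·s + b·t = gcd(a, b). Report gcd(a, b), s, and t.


Euclidean algorithm on (368, 316) — divide until remainder is 0:
  368 = 1 · 316 + 52
  316 = 6 · 52 + 4
  52 = 13 · 4 + 0
gcd(368, 316) = 4.
Track Bezout coefficients alongside the remainders: start with r₀ = 368 = a·1 + b·0 (s = 1, t = 0) and r₁ = 316 = a·0 + b·1 (s = 0, t = 1); each new remainder r_{k+1} = r_{k-1} − q_k·r_k inherits s_{k+1} = s_{k-1} − q_k·s_k, t_{k+1} = t_{k-1} − q_k·t_k, so r_k = a·s_k + b·t_k at every step:
  q = 1: r = 52, s = 1 − 1·0 = 1, t = 0 − 1·1 = -1  (check: 368·1 + 316·(-1) = 52)
  q = 6: r = 4, s = 0 − 6·1 = -6, t = 1 − 6·(-1) = 7  (check: 368·(-6) + 316·7 = 4)
The row with r = 4 (the gcd) gives the Bezout coefficients s = -6, t = 7.
Result: 368 · (-6) + 316 · (7) = 4.

gcd(368, 316) = 4; s = -6, t = 7 (check: 368·(-6) + 316·7 = 4).


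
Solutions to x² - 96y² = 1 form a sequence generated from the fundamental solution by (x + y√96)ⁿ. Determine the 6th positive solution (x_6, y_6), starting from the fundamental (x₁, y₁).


Step 1: Find the fundamental solution (x₁, y₁) of x² - 96y² = 1.
  Expand √96 as a continued fraction. a₀ = ⌊√96⌋ = 9; iterate m_{k+1} = d_k·a_k − m_k, d_{k+1} = (96 − m_{k+1}²)/d_k, a_{k+1} = ⌊(a₀ + m_{k+1})/d_{k+1}⌋ (starting m₀ = 0, d₀ = 1), with convergents p_k = a_k·p_{k-1} + p_{k-2}, q_k = a_k·q_{k-1} + q_{k-2} (p₋₁ = 1, q₋₁ = 0):
  k = 0: a₀ = 9; p₀/q₀ = 9/1; p₀² − 96·q₀² = 81 − 96 = -15.
  k = 1: m = 9, d = 15, a = ⌊(9 + 9)/15⌋ = 1; p/q = (1·9 + 1)/(1·1 + 0) = 10/1; p² − 96·q² = 100 − 96 = 4.
  k = 2: m = 6, d = 4, a = ⌊(9 + 6)/4⌋ = 3; p/q = (3·10 + 9)/(3·1 + 1) = 39/4; p² − 96·q² = 1521 − 1536 = -15.
  k = 3: m = 6, d = 15, a = ⌊(9 + 6)/15⌋ = 1; p/q = (1·39 + 10)/(1·4 + 1) = 49/5; p² − 96·q² = 2401 − 2400 = 1.
  The first convergent with p² − 96·q² = 1 gives the fundamental solution (x₁, y₁) = (49, 5).
Step 2: Apply the recurrence (x_{n+1}, y_{n+1}) = (x₁x_n + 96y₁y_n, x₁y_n + y₁x_n) repeatedly.
  From (x_1, y_1) = (49, 5): x_2 = 49·49 + 96·5·5 = 4801; y_2 = 49·5 + 5·49 = 490.
  From (x_2, y_2) = (4801, 490): x_3 = 49·4801 + 96·5·490 = 470449; y_3 = 49·490 + 5·4801 = 48015.
  From (x_3, y_3) = (470449, 48015): x_4 = 49·470449 + 96·5·48015 = 46099201; y_4 = 49·48015 + 5·470449 = 4704980.
  From (x_4, y_4) = (46099201, 4704980): x_5 = 49·46099201 + 96·5·4704980 = 4517251249; y_5 = 49·4704980 + 5·46099201 = 461040025.
  From (x_5, y_5) = (4517251249, 461040025): x_6 = 49·4517251249 + 96·5·461040025 = 442644523201; y_6 = 49·461040025 + 5·4517251249 = 45177217470.
Step 3: Verify x_6² - 96·y_6² = 195934173919840627286401 - 195934173919840627286400 = 1 (should be 1). ✓

(x_1, y_1) = (49, 5); (x_6, y_6) = (442644523201, 45177217470).


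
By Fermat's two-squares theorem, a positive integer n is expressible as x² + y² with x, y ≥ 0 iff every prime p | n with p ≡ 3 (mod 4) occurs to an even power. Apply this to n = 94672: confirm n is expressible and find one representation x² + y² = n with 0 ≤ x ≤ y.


Step 1: Factor n = 94672 = 2^4 · 61 · 97.
Step 2: Check the mod-4 condition on each prime factor: 2 = 2 (special); 61 ≡ 1 (mod 4), exponent 1; 97 ≡ 1 (mod 4), exponent 1.
All primes ≡ 3 (mod 4) appear to even exponent (or don't appear), so by the two-squares theorem n IS expressible as a sum of two squares.
Step 3: Build a representation. Group n = k² · m with k = 4 and m = 61 · 97 = 5917 (a product of primes ≡ 1 (mod 4)); a representation of m scales to one of n via (k·x)² + (k·y)² = k²(x² + y²). Each prime p ≡ 1 (mod 4) is itself a sum of two squares; find a² by testing p − a² for a perfect square:
  61: 61 − 1² = 60, 61 − 2² = 57, 61 − 3² = 52, 61 − 4² = 45, 61 − 5² = 36 = 6² ⇒ 61 = 5² + 6².
  97: 97 − 1² = 96, 97 − 2² = 93, 97 − 3² = 88, 97 − 4² = 81 = 9² ⇒ 97 = 4² + 9².
  Combine using the Brahmagupta–Fibonacci identity (a² + b²)(c² + d²) = (ac − bd)² + (ad + bc)² = (ac + bd)² + (ad − bc)²:
  61 · 97 = 5917: from (5² + 6²)(4² + 9²), take (5·4 − 6·9, 5·9 + 6·4) = (20 − 54, 45 + 24) = (-34, 69); dropping signs (only squares matter) gives (34, 69); check 34² + 69² = 1156 + 4761 = 5917 ✓.
  Scale by k = 4: (4·34, 4·69) = (136, 276).
Step 4: Order so x ≤ y and verify: 136² + 276² = 18496 + 76176 = 94672 = n. ✓

n = 94672 = 136² + 276² (one valid representation with x ≤ y).


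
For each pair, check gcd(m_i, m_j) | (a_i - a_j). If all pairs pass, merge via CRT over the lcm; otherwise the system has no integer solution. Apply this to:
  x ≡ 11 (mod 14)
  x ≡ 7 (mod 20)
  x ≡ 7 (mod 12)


Moduli 14, 20, 12 are not pairwise coprime, so CRT works modulo lcm(m_i) when all pairwise compatibility conditions hold.
Pairwise compatibility: gcd(m_i, m_j) must divide a_i - a_j for every pair.
Merge one congruence at a time:
  Start: x ≡ 11 (mod 14).
  Combine with x ≡ 7 (mod 20): gcd(14, 20) = 2; 7 - 11 = -4, which IS divisible by 2, so compatible.
    Write x = 11 + 14·t and substitute into x ≡ 7 (mod 20): 14·t ≡ 7 − 11 = -4 (mod 20).
    Divide the congruence (and modulus) by g = 2: 7·t ≡ -2 (mod 10).
    Reduce coefficients mod 10: 7·t ≡ 8 (mod 10).
    The inverse of 7 mod 10 is 3 (since 7·3 = 21 = 2·10 + 1), so t ≡ 3·8 = 24 ≡ 4 (mod 10).
    Then x = 11 + 14·4 = 67, valid modulo lcm(14, 20) = 140: x ≡ 67 (mod 140).
  Combine with x ≡ 7 (mod 12): gcd(140, 12) = 4; 7 - 67 = -60, which IS divisible by 4, so compatible.
    Write x = 67 + 140·t and substitute into x ≡ 7 (mod 12): 140·t ≡ 7 − 67 = -60 (mod 12).
    Divide the congruence (and modulus) by g = 4: 35·t ≡ -15 (mod 3).
    Reduce coefficients mod 3: 2·t ≡ 0 (mod 3).
    The inverse of 2 mod 3 is 2 (since 2·2 = 4 = 1·3 + 1), so t ≡ 2·0 = 0 ≡ 0 (mod 3).
    Then x = 67 + 140·0 = 67, valid modulo lcm(140, 12) = 420: x ≡ 67 (mod 420).
Verify: 67 mod 14 = 11, 67 mod 20 = 7, 67 mod 12 = 7.

x ≡ 67 (mod 420).


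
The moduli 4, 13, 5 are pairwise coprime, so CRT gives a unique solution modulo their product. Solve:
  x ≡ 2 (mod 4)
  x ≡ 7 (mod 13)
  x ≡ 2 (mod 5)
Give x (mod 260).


Moduli 4, 13, 5 are pairwise coprime; by CRT there is a unique solution modulo M = 4 · 13 · 5 = 260.
Solve pairwise, accumulating the modulus:
  Start with x ≡ 2 (mod 4).
  Combine with x ≡ 7 (mod 13): since gcd(4, 13) = 1, we get a unique residue mod 52.
    Write x = 2 + 4·t and substitute into x ≡ 7 (mod 13): 4·t ≡ 7 − 2 = 5 (mod 13).
    The inverse of 4 mod 13 is 10 (since 4·10 = 40 = 3·13 + 1), so t ≡ 10·5 = 50 ≡ 11 (mod 13).
    Then x = 2 + 4·11 = 46, valid modulo lcm(4, 13) = 52: x ≡ 46 (mod 52).
  Combine with x ≡ 2 (mod 5): since gcd(52, 5) = 1, we get a unique residue mod 260.
    Write x = 46 + 52·t and substitute into x ≡ 2 (mod 5): 52·t ≡ 2 − 46 = -44 (mod 5).
    Reduce coefficients mod 5: 2·t ≡ 1 (mod 5).
    The inverse of 2 mod 5 is 3 (since 2·3 = 6 = 1·5 + 1), so t ≡ 3·1 = 3 ≡ 3 (mod 5).
    Then x = 46 + 52·3 = 202, valid modulo lcm(52, 5) = 260: x ≡ 202 (mod 260).
Verify: 202 mod 4 = 2 ✓, 202 mod 13 = 7 ✓, 202 mod 5 = 2 ✓.

x ≡ 202 (mod 260).


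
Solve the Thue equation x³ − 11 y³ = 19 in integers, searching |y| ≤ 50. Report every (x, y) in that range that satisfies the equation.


The equation is x³ - 11y³ = 19. For fixed y, x³ = 11·y³ + 19, so a solution requires the RHS to be a perfect cube.
Strategy: iterate y from -50 to 50, compute RHS = 11·y³ + 19, and check whether it is a (positive or negative) perfect cube.
Check small values of y:
  y = 0: RHS = 19 is not a perfect cube.
  y = 1: RHS = 30 is not a perfect cube.
  y = -1: RHS = 8 = (2)³ ⇒ x = 2 works.
  y = 2: RHS = 107 is not a perfect cube.
  y = -2: RHS = -69 is not a perfect cube.
  y = 3: RHS = 316 is not a perfect cube.
  y = -3: RHS = -278 is not a perfect cube.
Continuing, at y = -9: RHS = -8000 = (-20)³ ⇒ x = -20 works.
Searching the remaining y in |y| ≤ 50 finds no further solutions.
Collected solutions: (2, -1), (-20, -9).

Solutions (with |y| ≤ 50): (2, -1), (-20, -9).


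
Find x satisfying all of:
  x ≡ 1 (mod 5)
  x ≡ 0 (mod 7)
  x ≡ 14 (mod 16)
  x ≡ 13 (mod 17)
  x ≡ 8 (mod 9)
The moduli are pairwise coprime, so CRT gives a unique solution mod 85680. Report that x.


Product of moduli M = 5 · 7 · 16 · 17 · 9 = 85680.
Merge one congruence at a time:
  Start: x ≡ 1 (mod 5).
  Combine with x ≡ 0 (mod 7); new modulus lcm = 35.
    Write x = 1 + 5·t and substitute into x ≡ 0 (mod 7): 5·t ≡ 0 − 1 = -1 (mod 7).
    Reduce coefficients mod 7: 5·t ≡ 6 (mod 7).
    The inverse of 5 mod 7 is 3 (since 5·3 = 15 = 2·7 + 1), so t ≡ 3·6 = 18 ≡ 4 (mod 7).
    Then x = 1 + 5·4 = 21, valid modulo lcm(5, 7) = 35: x ≡ 21 (mod 35).
  Combine with x ≡ 14 (mod 16); new modulus lcm = 560.
    Write x = 21 + 35·t and substitute into x ≡ 14 (mod 16): 35·t ≡ 14 − 21 = -7 (mod 16).
    Reduce coefficients mod 16: 3·t ≡ 9 (mod 16).
    The inverse of 3 mod 16 is 11 (since 3·11 = 33 = 2·16 + 1), so t ≡ 11·9 = 99 ≡ 3 (mod 16).
    Then x = 21 + 35·3 = 126, valid modulo lcm(35, 16) = 560: x ≡ 126 (mod 560).
  Combine with x ≡ 13 (mod 17); new modulus lcm = 9520.
    Write x = 126 + 560·t and substitute into x ≡ 13 (mod 17): 560·t ≡ 13 − 126 = -113 (mod 17).
    Reduce coefficients mod 17: 16·t ≡ 6 (mod 17).
    The inverse of 16 mod 17 is 16 (since 16·16 = 256 = 15·17 + 1), so t ≡ 16·6 = 96 ≡ 11 (mod 17).
    Then x = 126 + 560·11 = 6286, valid modulo lcm(560, 17) = 9520: x ≡ 6286 (mod 9520).
  Combine with x ≡ 8 (mod 9); new modulus lcm = 85680.
    Write x = 6286 + 9520·t and substitute into x ≡ 8 (mod 9): 9520·t ≡ 8 − 6286 = -6278 (mod 9).
    Reduce coefficients mod 9: 7·t ≡ 4 (mod 9).
    The inverse of 7 mod 9 is 4 (since 7·4 = 28 = 3·9 + 1), so t ≡ 4·4 = 16 ≡ 7 (mod 9).
    Then x = 6286 + 9520·7 = 72926, valid modulo lcm(9520, 9) = 85680: x ≡ 72926 (mod 85680).
Verify against each original: 72926 mod 5 = 1, 72926 mod 7 = 0, 72926 mod 16 = 14, 72926 mod 17 = 13, 72926 mod 9 = 8.

x ≡ 72926 (mod 85680).


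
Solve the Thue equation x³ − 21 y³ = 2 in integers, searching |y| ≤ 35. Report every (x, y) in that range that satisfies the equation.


The equation is x³ - 21y³ = 2. For fixed y, x³ = 21·y³ + 2, so a solution requires the RHS to be a perfect cube.
Strategy: iterate y from -35 to 35, compute RHS = 21·y³ + 2, and check whether it is a (positive or negative) perfect cube.
Check small values of y:
  y = 0: RHS = 2 is not a perfect cube.
  y = 1: RHS = 23 is not a perfect cube.
  y = -1: RHS = -19 is not a perfect cube.
  y = 2: RHS = 170 is not a perfect cube.
  y = -2: RHS = -166 is not a perfect cube.
  y = 3: RHS = 569 is not a perfect cube.
  y = -3: RHS = -565 is not a perfect cube.
Continuing the search up to |y| = 35 finds no solutions either.
No (x, y) in the scanned range satisfies the equation.

No integer solutions with |y| ≤ 35.


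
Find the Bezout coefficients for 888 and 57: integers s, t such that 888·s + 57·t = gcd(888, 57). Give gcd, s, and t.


Euclidean algorithm on (888, 57) — divide until remainder is 0:
  888 = 15 · 57 + 33
  57 = 1 · 33 + 24
  33 = 1 · 24 + 9
  24 = 2 · 9 + 6
  9 = 1 · 6 + 3
  6 = 2 · 3 + 0
gcd(888, 57) = 3.
Track Bezout coefficients alongside the remainders: start with r₀ = 888 = a·1 + b·0 (s = 1, t = 0) and r₁ = 57 = a·0 + b·1 (s = 0, t = 1); each new remainder r_{k+1} = r_{k-1} − q_k·r_k inherits s_{k+1} = s_{k-1} − q_k·s_k, t_{k+1} = t_{k-1} − q_k·t_k, so r_k = a·s_k + b·t_k at every step:
  q = 15: r = 33, s = 1 − 15·0 = 1, t = 0 − 15·1 = -15  (check: 888·1 + 57·(-15) = 33)
  q = 1: r = 24, s = 0 − 1·1 = -1, t = 1 − 1·(-15) = 16  (check: 888·(-1) + 57·16 = 24)
  q = 1: r = 9, s = 1 − 1·(-1) = 2, t = -15 − 1·16 = -31  (check: 888·2 + 57·(-31) = 9)
  q = 2: r = 6, s = -1 − 2·2 = -5, t = 16 − 2·(-31) = 78  (check: 888·(-5) + 57·78 = 6)
  q = 1: r = 3, s = 2 − 1·(-5) = 7, t = -31 − 1·78 = -109  (check: 888·7 + 57·(-109) = 3)
The row with r = 3 (the gcd) gives the Bezout coefficients s = 7, t = -109.
Result: 888 · (7) + 57 · (-109) = 3.

gcd(888, 57) = 3; s = 7, t = -109 (check: 888·7 + 57·(-109) = 3).


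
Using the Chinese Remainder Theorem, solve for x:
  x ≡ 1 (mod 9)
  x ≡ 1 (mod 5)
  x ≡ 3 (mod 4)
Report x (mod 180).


Moduli 9, 5, 4 are pairwise coprime; by CRT there is a unique solution modulo M = 9 · 5 · 4 = 180.
Solve pairwise, accumulating the modulus:
  Start with x ≡ 1 (mod 9).
  Combine with x ≡ 1 (mod 5): since gcd(9, 5) = 1, we get a unique residue mod 45.
    Write x = 1 + 9·t and substitute into x ≡ 1 (mod 5): 9·t ≡ 1 − 1 = 0 (mod 5).
    Reduce coefficients mod 5: 4·t ≡ 0 (mod 5).
    The inverse of 4 mod 5 is 4 (since 4·4 = 16 = 3·5 + 1), so t ≡ 4·0 = 0 ≡ 0 (mod 5).
    Then x = 1 + 9·0 = 1, valid modulo lcm(9, 5) = 45: x ≡ 1 (mod 45).
  Combine with x ≡ 3 (mod 4): since gcd(45, 4) = 1, we get a unique residue mod 180.
    Write x = 1 + 45·t and substitute into x ≡ 3 (mod 4): 45·t ≡ 3 − 1 = 2 (mod 4).
    Reduce coefficients mod 4: 1·t ≡ 2 (mod 4).
    So t ≡ 2 (mod 4).
    Then x = 1 + 45·2 = 91, valid modulo lcm(45, 4) = 180: x ≡ 91 (mod 180).
Verify: 91 mod 9 = 1 ✓, 91 mod 5 = 1 ✓, 91 mod 4 = 3 ✓.

x ≡ 91 (mod 180).


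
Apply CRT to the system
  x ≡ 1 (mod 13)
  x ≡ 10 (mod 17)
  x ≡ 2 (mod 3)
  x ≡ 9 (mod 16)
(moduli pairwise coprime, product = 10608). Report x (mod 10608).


Product of moduli M = 13 · 17 · 3 · 16 = 10608.
Merge one congruence at a time:
  Start: x ≡ 1 (mod 13).
  Combine with x ≡ 10 (mod 17); new modulus lcm = 221.
    Write x = 1 + 13·t and substitute into x ≡ 10 (mod 17): 13·t ≡ 10 − 1 = 9 (mod 17).
    The inverse of 13 mod 17 is 4 (since 13·4 = 52 = 3·17 + 1), so t ≡ 4·9 = 36 ≡ 2 (mod 17).
    Then x = 1 + 13·2 = 27, valid modulo lcm(13, 17) = 221: x ≡ 27 (mod 221).
  Combine with x ≡ 2 (mod 3); new modulus lcm = 663.
    Write x = 27 + 221·t and substitute into x ≡ 2 (mod 3): 221·t ≡ 2 − 27 = -25 (mod 3).
    Reduce coefficients mod 3: 2·t ≡ 2 (mod 3).
    The inverse of 2 mod 3 is 2 (since 2·2 = 4 = 1·3 + 1), so t ≡ 2·2 = 4 ≡ 1 (mod 3).
    Then x = 27 + 221·1 = 248, valid modulo lcm(221, 3) = 663: x ≡ 248 (mod 663).
  Combine with x ≡ 9 (mod 16); new modulus lcm = 10608.
    Write x = 248 + 663·t and substitute into x ≡ 9 (mod 16): 663·t ≡ 9 − 248 = -239 (mod 16).
    Reduce coefficients mod 16: 7·t ≡ 1 (mod 16).
    The inverse of 7 mod 16 is 7 (since 7·7 = 49 = 3·16 + 1), so t ≡ 7·1 = 7 ≡ 7 (mod 16).
    Then x = 248 + 663·7 = 4889, valid modulo lcm(663, 16) = 10608: x ≡ 4889 (mod 10608).
Verify against each original: 4889 mod 13 = 1, 4889 mod 17 = 10, 4889 mod 3 = 2, 4889 mod 16 = 9.

x ≡ 4889 (mod 10608).


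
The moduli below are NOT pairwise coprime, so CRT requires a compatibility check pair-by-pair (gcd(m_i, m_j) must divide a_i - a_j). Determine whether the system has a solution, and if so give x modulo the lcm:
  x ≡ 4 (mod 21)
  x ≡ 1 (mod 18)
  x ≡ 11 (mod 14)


Moduli 21, 18, 14 are not pairwise coprime, so CRT works modulo lcm(m_i) when all pairwise compatibility conditions hold.
Pairwise compatibility: gcd(m_i, m_j) must divide a_i - a_j for every pair.
Merge one congruence at a time:
  Start: x ≡ 4 (mod 21).
  Combine with x ≡ 1 (mod 18): gcd(21, 18) = 3; 1 - 4 = -3, which IS divisible by 3, so compatible.
    Write x = 4 + 21·t and substitute into x ≡ 1 (mod 18): 21·t ≡ 1 − 4 = -3 (mod 18).
    Divide the congruence (and modulus) by g = 3: 7·t ≡ -1 (mod 6).
    Reduce coefficients mod 6: 1·t ≡ 5 (mod 6).
    So t ≡ 5 (mod 6).
    Then x = 4 + 21·5 = 109, valid modulo lcm(21, 18) = 126: x ≡ 109 (mod 126).
  Combine with x ≡ 11 (mod 14): gcd(126, 14) = 14; 11 - 109 = -98, which IS divisible by 14, so compatible.
    Write x = 109 + 126·t and substitute into x ≡ 11 (mod 14): 126·t ≡ 11 − 109 = -98 (mod 14).
    Divide the congruence (and modulus) by g = 14: 9·t ≡ -7 (mod 1).
    Modulo 1 every t works; take t = 0.
    Then x = 109 + 126·0 = 109, valid modulo lcm(126, 14) = 126: x ≡ 109 (mod 126).
Verify: 109 mod 21 = 4, 109 mod 18 = 1, 109 mod 14 = 11.

x ≡ 109 (mod 126).


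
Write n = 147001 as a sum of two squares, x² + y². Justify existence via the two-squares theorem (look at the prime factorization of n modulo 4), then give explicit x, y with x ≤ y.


Step 1: Factor n = 147001 = 29 · 37 · 137.
Step 2: Check the mod-4 condition on each prime factor: 29 ≡ 1 (mod 4), exponent 1; 37 ≡ 1 (mod 4), exponent 1; 137 ≡ 1 (mod 4), exponent 1.
All primes ≡ 3 (mod 4) appear to even exponent (or don't appear), so by the two-squares theorem n IS expressible as a sum of two squares.
Step 3: Build a representation. Here n = 29 · 37 · 137 is a product of primes ≡ 1 (mod 4). Each prime p ≡ 1 (mod 4) is itself a sum of two squares; find a² by testing p − a² for a perfect square:
  29: 29 − 1² = 28, 29 − 2² = 25 = 5² ⇒ 29 = 2² + 5².
  37: 37 − 1² = 36 = 6² ⇒ 37 = 1² + 6².
  137: 137 − 1² = 136, 137 − 2² = 133, 137 − 3² = 128, 137 − 4² = 121 = 11² ⇒ 137 = 4² + 11².
  Combine using the Brahmagupta–Fibonacci identity (a² + b²)(c² + d²) = (ac − bd)² + (ad + bc)² = (ac + bd)² + (ad − bc)²:
  29 · 37 = 1073: from (2² + 5²)(1² + 6²), take (2·1 − 5·6, 2·6 + 5·1) = (2 − 30, 12 + 5) = (-28, 17); dropping signs (only squares matter) gives (28, 17); check 28² + 17² = 784 + 289 = 1073 ✓.
  1073 · 137 = 147001: from (28² + 17²)(4² + 11²), take (28·4 − 17·11, 28·11 + 17·4) = (112 − 187, 308 + 68) = (-75, 376); dropping signs (only squares matter) gives (75, 376); check 75² + 376² = 5625 + 141376 = 147001 ✓.
Step 4: Order so x ≤ y and verify: 75² + 376² = 5625 + 141376 = 147001 = n. ✓

n = 147001 = 75² + 376² (one valid representation with x ≤ y).


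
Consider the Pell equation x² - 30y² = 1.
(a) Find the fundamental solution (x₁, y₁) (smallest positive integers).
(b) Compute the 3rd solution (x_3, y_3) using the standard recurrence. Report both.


Step 1: Find the fundamental solution (x₁, y₁) of x² - 30y² = 1.
  Expand √30 as a continued fraction. a₀ = ⌊√30⌋ = 5; iterate m_{k+1} = d_k·a_k − m_k, d_{k+1} = (30 − m_{k+1}²)/d_k, a_{k+1} = ⌊(a₀ + m_{k+1})/d_{k+1}⌋ (starting m₀ = 0, d₀ = 1), with convergents p_k = a_k·p_{k-1} + p_{k-2}, q_k = a_k·q_{k-1} + q_{k-2} (p₋₁ = 1, q₋₁ = 0):
  k = 0: a₀ = 5; p₀/q₀ = 5/1; p₀² − 30·q₀² = 25 − 30 = -5.
  k = 1: m = 5, d = 5, a = ⌊(5 + 5)/5⌋ = 2; p/q = (2·5 + 1)/(2·1 + 0) = 11/2; p² − 30·q² = 121 − 120 = 1.
  The first convergent with p² − 30·q² = 1 gives the fundamental solution (x₁, y₁) = (11, 2).
Step 2: Apply the recurrence (x_{n+1}, y_{n+1}) = (x₁x_n + 30y₁y_n, x₁y_n + y₁x_n) repeatedly.
  From (x_1, y_1) = (11, 2): x_2 = 11·11 + 30·2·2 = 241; y_2 = 11·2 + 2·11 = 44.
  From (x_2, y_2) = (241, 44): x_3 = 11·241 + 30·2·44 = 5291; y_3 = 11·44 + 2·241 = 966.
Step 3: Verify x_3² - 30·y_3² = 27994681 - 27994680 = 1 (should be 1). ✓

(x_1, y_1) = (11, 2); (x_3, y_3) = (5291, 966).
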